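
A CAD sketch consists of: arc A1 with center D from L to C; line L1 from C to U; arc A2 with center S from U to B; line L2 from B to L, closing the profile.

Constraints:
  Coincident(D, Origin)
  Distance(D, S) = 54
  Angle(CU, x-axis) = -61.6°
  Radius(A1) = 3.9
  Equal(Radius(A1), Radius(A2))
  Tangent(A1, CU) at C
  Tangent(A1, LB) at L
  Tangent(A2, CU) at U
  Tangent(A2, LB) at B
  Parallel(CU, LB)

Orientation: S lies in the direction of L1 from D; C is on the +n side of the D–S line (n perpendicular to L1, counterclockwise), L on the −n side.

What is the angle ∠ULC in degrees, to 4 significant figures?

81.78°

The slot axis is L1's direction at -61.6°, so u = (cos -61.6°, sin -61.6°) = (0.4756, -0.8796) and n = (−sin -61.6°, cos -61.6°) = (0.8796, 0.4756). D is at the origin and S lies 54.0 along u from D, so S = 54.0·u = (25.68, -47.50). Tangency of A1 to both parallel lines with radius 3.9 puts C and L at D ± 3.9·n: C = (3.431, 1.855), L = (-3.431, -1.855). Equal radii place U and B the same way about S: U = S + 3.9·n = (29.11, -45.65), B = S − 3.9·n = (22.25, -49.36). Then cos ∠ULC = LU·LC / (|LU||LC|), giving 81.78°.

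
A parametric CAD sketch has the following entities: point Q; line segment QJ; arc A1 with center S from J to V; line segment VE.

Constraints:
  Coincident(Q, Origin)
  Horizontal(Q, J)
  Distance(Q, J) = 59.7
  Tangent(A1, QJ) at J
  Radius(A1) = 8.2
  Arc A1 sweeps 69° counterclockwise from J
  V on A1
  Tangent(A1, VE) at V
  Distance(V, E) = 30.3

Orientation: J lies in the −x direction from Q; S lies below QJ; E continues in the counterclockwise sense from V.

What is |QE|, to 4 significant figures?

85.11

On A1, J sits at bearing 90° from S; a 69° counterclockwise sweep puts V at bearing 159°, so V = S + 8.2·(cos 159°, sin 159°) = (-67.36, -5.261). A1 meets VE tangentially, so SV is at right angles to VE, so VE runs along (−sin 159°, cos 159°); with |VE| = 30.3, E = (-78.21, -33.55). Then |QE| = |E − Q| = 85.11.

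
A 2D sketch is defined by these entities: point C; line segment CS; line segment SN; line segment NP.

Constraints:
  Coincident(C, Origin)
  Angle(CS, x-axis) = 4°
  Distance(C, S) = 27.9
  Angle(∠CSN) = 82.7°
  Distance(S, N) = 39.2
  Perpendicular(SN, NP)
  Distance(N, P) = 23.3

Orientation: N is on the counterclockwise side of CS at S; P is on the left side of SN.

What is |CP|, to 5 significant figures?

35.922

C is at the origin; CS runs at 4.0° with length 27.9, so S = 27.9·(cos 4.0°, sin 4.0°) = (27.832, 1.9462). ∠CSN = 82.7°, so SN runs at 4.0° + (180° − 82.7°) = 101.30° from the x-axis; with |SN| = 39.2, N = S + 39.2·(cos 101.30°, sin 101.30°) = (20.151, 40.386). SN is perpendicular to NP; with |NP| = 23.3 on the left of SN, P = N + 23.3·(-0.98061, -0.19595) = (-2.6974, 35.821). Then |CP| = |P − C| = 35.922.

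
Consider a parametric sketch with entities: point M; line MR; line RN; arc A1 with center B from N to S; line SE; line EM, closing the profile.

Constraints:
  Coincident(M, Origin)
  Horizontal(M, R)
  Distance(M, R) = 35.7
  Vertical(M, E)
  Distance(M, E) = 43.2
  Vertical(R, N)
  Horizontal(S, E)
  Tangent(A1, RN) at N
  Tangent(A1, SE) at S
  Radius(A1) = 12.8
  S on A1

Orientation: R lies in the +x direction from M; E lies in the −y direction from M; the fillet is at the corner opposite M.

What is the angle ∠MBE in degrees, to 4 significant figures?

82.21°

M is at the origin; M and R share the same y with |MR| = 35.7 and R on the +x side, so R = (35.70, 0.000). ME is vertical with |ME| = 43.2 and E on the −y side, so E = (0.000, -43.20). The virtual corner opposite M is at (35.70, -43.20). Since A1 is tangent to RN there, BN ⟂ RN and the tangent condition forces BS to be normal to SE, with radius 12.8, so the center B sits 12.8 in from both sides at B = (22.90, -30.40). Then cos ∠MBE = BM·BE / (|BM||BE|), giving 82.21°.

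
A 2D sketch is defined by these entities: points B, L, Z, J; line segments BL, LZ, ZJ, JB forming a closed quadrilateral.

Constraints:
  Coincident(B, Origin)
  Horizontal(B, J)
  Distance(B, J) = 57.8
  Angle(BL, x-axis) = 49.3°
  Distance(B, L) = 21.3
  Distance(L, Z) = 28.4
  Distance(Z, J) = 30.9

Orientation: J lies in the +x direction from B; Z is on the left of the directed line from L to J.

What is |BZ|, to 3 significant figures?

48.1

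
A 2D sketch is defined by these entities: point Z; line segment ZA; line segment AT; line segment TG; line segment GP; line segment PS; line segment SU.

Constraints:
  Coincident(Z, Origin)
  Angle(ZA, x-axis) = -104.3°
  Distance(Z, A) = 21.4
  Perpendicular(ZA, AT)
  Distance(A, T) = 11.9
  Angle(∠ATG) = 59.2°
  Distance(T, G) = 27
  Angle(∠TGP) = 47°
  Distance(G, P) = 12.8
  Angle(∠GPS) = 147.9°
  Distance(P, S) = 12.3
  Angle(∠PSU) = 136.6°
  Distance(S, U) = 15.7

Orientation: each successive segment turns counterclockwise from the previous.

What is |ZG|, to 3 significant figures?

2.63

Z is at the origin; ZA runs at -104.3° with length 21.4, so A = (-5.29, -20.7). ZA is perpendicular to AT, so AT runs at -14.3°; with |AT| = 11.9, T = (6.25, -23.7). ∠ATG = 59.2° gives TG at 106° from the x-axis; with |TG| = 27.0, G = (-1.42, 2.21). Then |ZG| = |G − Z| = 2.63.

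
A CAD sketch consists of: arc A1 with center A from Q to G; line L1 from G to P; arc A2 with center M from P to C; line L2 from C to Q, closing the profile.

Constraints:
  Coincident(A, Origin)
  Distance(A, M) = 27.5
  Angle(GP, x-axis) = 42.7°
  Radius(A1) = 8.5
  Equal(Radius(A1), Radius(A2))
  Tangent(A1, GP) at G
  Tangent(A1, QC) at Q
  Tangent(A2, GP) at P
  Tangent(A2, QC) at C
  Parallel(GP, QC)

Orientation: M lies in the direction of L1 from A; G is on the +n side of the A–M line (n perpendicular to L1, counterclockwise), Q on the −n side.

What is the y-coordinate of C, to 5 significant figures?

12.403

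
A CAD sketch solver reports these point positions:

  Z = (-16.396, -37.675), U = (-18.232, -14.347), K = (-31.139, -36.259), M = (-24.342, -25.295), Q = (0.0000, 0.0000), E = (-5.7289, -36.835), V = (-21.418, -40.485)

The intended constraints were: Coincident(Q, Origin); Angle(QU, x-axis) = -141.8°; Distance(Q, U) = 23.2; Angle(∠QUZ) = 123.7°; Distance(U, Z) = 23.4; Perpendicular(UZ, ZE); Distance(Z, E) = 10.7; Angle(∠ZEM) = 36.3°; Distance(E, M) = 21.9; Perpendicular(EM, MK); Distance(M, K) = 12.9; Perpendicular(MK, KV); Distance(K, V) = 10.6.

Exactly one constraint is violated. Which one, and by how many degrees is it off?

Perpendicular(MK, KV) — off by 8.30°.

Q = (0.00, 0.00) ✓; QU at -141.8° ✓; |QU| = 23.20 ✓; ∠QUZ = 123.7° ✓; |UZ| = 23.40 ✓; ∠(UZ, ZE) = 90.00° ✓; |ZE| = 10.70 ✓; ∠ZEM = 36.30° ✓; |EM| = 21.90 ✓; ∠(EM, MK) = 90.00° ✓; |MK| = 12.90 ✓; ∠(MK, KV) = 98.30° ✗; |KV| = 10.60 ✓.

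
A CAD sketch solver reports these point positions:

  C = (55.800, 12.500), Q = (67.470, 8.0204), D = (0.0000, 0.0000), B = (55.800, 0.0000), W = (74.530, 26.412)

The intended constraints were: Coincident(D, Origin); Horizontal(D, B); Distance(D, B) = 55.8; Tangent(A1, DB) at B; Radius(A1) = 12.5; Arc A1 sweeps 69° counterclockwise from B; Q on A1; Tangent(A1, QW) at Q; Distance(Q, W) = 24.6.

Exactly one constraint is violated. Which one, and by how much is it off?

Distance(Q, W) = 24.6 — off by 4.90.

D = (0.00, 0.00) ✓; D.y = 0.00, B.y = 0.00 ✓; |DB| = 55.80 ✓; ∠(CB, BD) = 90.00° ✓; |CB| = 12.50 ✓; bearing(C→Q) − bearing(C→B) = 69.00° ✓; |CQ| = 12.50 ✓; ∠(CQ, QW) = 90.00° ✓; |QW| = 19.70 ✗.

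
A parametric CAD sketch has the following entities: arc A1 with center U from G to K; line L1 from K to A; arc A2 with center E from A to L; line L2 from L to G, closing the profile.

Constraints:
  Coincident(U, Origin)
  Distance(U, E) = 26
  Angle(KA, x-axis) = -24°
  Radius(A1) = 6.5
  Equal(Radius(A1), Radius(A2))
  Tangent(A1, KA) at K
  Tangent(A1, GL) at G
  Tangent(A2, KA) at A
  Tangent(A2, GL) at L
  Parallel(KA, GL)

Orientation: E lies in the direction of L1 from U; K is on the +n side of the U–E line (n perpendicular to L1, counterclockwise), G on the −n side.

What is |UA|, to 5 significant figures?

26.800

The slot axis is L1's direction at -24.0°, so u = (cos -24.0°, sin -24.0°) = (0.91355, -0.40674) and n = (−sin -24.0°, cos -24.0°) = (0.40674, 0.91355). U is at the origin and E lies 26.0 along u from U, so E = 26.0·u = (23.752, -10.575). Tangency of A1 to both parallel lines with radius 6.5 puts K and G at U ± 6.5·n: K = (2.6438, 5.9380), G = (-2.6438, -5.9380). Equal radii place A and L the same way about E: A = E + 6.5·n = (26.396, -4.6371), L = E − 6.5·n = (21.108, -16.513). Then |UA| = |A − U| = 26.800.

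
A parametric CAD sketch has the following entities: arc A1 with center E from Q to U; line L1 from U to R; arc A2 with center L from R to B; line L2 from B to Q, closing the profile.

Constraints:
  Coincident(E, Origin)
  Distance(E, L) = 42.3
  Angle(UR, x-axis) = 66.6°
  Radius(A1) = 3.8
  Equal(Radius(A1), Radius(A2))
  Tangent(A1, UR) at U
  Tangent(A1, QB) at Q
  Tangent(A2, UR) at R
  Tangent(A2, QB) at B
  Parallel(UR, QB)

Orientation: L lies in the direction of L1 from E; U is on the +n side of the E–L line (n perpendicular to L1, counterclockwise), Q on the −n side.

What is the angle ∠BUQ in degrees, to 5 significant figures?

79.814°

Tangency of A1 to both parallel lines with radius 3.8 puts U and Q at E ± 3.8·n: U = (-3.4875, 1.5092), Q = (3.4875, -1.5092). Equal radii place R and B the same way about L: R = L + 3.8·n = (13.312, 40.330), B = L − 3.8·n = (20.287, 37.312). Then cos ∠BUQ = UB·UQ / (|UB||UQ|), giving 79.814°.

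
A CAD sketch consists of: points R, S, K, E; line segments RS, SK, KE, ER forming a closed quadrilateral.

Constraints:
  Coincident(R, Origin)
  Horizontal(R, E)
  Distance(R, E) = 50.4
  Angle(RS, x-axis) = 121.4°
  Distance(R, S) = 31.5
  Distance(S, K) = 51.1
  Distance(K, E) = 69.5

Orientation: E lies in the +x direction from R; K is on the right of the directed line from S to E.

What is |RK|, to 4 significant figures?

28.33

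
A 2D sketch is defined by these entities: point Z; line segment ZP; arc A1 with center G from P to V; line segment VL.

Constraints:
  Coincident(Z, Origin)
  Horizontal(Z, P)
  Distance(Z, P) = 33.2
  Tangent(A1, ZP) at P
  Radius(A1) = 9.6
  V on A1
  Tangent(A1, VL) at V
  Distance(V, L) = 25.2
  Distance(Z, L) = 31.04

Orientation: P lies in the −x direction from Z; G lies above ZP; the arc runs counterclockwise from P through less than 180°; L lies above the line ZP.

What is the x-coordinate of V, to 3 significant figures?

-24.6

Checks: |GV| = 9.600 ✓; ∠(GV, VL) = 90.00° ✓; |VL| = 25.20 ✓; |ZL| = 31.04 ✓.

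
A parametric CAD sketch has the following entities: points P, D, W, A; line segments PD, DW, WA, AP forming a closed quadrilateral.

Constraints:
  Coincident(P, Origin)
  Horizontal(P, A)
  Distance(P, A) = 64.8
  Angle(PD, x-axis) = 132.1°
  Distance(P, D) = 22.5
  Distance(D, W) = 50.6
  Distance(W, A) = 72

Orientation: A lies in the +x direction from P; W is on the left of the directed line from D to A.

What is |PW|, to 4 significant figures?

57.77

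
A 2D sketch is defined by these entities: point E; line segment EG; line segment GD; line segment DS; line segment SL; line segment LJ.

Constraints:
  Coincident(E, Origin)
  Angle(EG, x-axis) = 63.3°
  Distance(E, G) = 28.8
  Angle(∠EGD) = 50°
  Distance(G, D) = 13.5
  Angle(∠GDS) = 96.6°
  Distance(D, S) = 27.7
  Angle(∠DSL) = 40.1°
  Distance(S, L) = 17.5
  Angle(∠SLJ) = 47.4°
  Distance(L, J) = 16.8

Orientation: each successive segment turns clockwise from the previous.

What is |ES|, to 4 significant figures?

5.753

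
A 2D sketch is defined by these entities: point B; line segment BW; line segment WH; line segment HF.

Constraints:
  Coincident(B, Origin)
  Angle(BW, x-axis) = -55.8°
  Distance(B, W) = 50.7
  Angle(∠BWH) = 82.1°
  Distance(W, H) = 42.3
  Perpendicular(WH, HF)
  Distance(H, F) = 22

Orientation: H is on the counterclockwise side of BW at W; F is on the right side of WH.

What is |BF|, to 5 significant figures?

80.398

∠BWH = 82.1°, so WH runs at -55.8° + (180° − 82.1°) = 42.100° from the x-axis; with |WH| = 42.3, H = W + 42.3·(cos 42.100°, sin 42.100°) = (59.883, -13.574). WH ⟂ HF; with |HF| = 22.0 on the right of WH, F = H + 22.0·(0.67043, -0.74198) = (74.633, -29.897). Then |BF| = |F − B| = 80.398.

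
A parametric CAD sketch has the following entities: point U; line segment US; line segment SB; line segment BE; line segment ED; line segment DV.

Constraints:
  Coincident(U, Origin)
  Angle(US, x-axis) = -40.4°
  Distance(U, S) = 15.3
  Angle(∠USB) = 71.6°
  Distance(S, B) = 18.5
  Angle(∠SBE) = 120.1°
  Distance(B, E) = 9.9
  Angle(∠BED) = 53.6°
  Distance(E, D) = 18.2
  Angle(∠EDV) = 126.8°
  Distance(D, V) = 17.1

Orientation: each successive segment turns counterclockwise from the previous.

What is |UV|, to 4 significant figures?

24.10

U is at the origin; US runs at -40.4° with length 15.3, so S = (11.65, -9.916). ∠USB = 71.6° gives SB at 68.00° from the x-axis; with |SB| = 18.5, B = (18.58, 7.237). ∠SBE = 120.1° gives BE at 127.9° from the x-axis; with |BE| = 9.9, E = (12.50, 15.05). ∠BED = 53.6° gives ED at -105.7° from the x-axis; with |ED| = 18.2, D = (7.575, -2.472). ∠EDV = 126.8° gives DV at -52.50° from the x-axis; with |DV| = 17.1, V = (17.99, -16.04). Then |UV| = |V − U| = 24.10.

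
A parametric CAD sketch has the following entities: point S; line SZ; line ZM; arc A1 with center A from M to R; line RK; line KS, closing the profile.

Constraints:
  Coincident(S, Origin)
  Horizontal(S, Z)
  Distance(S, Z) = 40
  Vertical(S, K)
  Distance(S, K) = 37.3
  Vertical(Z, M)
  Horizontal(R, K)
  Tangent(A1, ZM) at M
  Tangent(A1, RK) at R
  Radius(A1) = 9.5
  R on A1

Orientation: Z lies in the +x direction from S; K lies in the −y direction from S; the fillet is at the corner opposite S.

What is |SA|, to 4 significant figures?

41.27

S is at the origin; SZ is horizontal with |SZ| = 40.0 and Z on the +x side, so Z = (40.00, 0.000). S and K share the same x with |SK| = 37.3 and K on the −y side, so K = (0.000, -37.30). The virtual corner opposite S is at (40.00, -37.30). Since A1 is tangent to ZM there, AM ⟂ ZM and since A1 is tangent to RK there, AR ⟂ RK, with radius 9.5, so the center A sits 9.5 in from both sides at A = (30.50, -27.80). Then |SA| = |A − S| = 41.27.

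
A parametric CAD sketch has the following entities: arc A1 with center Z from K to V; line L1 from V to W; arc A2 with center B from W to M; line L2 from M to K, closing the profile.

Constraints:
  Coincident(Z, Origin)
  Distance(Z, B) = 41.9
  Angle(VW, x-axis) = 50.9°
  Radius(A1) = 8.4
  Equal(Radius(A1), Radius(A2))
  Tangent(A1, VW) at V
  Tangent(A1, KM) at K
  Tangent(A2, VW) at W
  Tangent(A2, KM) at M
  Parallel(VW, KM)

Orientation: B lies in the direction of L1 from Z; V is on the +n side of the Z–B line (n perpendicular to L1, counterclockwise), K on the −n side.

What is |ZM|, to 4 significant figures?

42.73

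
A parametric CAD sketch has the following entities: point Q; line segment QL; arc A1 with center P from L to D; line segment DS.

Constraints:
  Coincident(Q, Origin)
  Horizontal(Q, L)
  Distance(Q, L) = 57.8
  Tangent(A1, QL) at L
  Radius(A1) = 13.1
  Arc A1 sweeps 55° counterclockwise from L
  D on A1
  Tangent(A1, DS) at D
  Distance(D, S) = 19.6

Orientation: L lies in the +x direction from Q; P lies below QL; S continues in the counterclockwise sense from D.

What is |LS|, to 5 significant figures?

30.841

On A1, L sits at bearing 90° from P; a 55° counterclockwise sweep puts D at bearing 145°, so D = P + 13.1·(cos 145°, sin 145°) = (47.069, -5.5861). A1 meets DS tangentially, so PD is at right angles to DS, so DS runs along (−sin 145°, cos 145°); with |DS| = 19.6, S = (35.827, -21.642). Then |LS| = |S − L| = 30.841.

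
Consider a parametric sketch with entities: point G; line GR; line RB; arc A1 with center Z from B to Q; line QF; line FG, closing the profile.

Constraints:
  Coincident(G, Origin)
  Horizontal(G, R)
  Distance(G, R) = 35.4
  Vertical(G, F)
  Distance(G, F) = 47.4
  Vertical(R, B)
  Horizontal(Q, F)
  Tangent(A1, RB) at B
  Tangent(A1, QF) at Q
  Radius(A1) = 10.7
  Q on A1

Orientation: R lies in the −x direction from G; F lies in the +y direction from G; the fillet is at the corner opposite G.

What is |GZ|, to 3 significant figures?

44.2

G is at the origin; GR is horizontal with |GR| = 35.4 and R on the −x side, so R = (-35.4, 0.00). GF is vertical with |GF| = 47.4 and F on the +y side, so F = (0.00, 47.4). The virtual corner opposite G is at (-35.4, 47.4). Since A1 is tangent to RB there, ZB ⟂ RB and the tangent condition forces ZQ to be normal to QF, with radius 10.7, so the center Z sits 10.7 in from both sides at Z = (-24.7, 36.7). Then |GZ| = |Z − G| = 44.2.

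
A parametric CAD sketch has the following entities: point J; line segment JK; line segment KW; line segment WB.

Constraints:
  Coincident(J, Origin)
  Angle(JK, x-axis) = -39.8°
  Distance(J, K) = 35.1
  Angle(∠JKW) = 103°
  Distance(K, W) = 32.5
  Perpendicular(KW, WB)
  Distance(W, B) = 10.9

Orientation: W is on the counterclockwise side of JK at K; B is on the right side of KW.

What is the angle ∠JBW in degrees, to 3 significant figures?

41.9°

J is at the origin; JK runs at -39.8° with length 35.1, so K = 35.1·(cos -39.8°, sin -39.8°) = (27.0, -22.5). ∠JKW = 103.0°, so KW runs at -39.8° + (180° − 103.0°) = 37.2° from the x-axis; with |KW| = 32.5, W = K + 32.5·(cos 37.2°, sin 37.2°) = (52.9, -2.82). KW is perpendicular to WB; with |WB| = 10.9 on the right of KW, B = W + 10.9·(0.605, -0.797) = (59.4, -11.5). Then cos ∠JBW = BJ·BW / (|BJ||BW|), giving 41.9°.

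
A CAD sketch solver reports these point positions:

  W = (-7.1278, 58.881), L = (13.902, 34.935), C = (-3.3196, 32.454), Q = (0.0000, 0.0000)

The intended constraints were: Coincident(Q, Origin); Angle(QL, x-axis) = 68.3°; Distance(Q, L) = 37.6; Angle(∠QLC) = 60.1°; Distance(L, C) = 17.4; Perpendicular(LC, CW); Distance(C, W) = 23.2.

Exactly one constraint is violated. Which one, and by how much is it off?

Distance(C, W) = 23.2 — off by 3.50.

Q = (0.00, 0.00) ✓; QL at 68.30° ✓; |QL| = 37.60 ✓; ∠QLC = 60.10° ✓; |LC| = 17.40 ✓; ∠(LC, CW) = 90.00° ✓; |CW| = 26.70 ✗.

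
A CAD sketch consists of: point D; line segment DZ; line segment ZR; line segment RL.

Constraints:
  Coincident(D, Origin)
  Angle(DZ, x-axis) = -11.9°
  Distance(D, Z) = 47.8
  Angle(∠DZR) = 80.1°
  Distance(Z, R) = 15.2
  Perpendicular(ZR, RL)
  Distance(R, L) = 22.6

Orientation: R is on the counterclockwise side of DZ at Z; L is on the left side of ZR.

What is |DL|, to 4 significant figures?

25.46

D is at the origin; DZ runs at -11.9° with length 47.8, so Z = 47.8·(cos -11.9°, sin -11.9°) = (46.77, -9.857). ∠DZR = 80.1°, so ZR runs at -11.9° + (180° − 80.1°) = 88.00° from the x-axis; with |ZR| = 15.2, R = Z + 15.2·(cos 88.00°, sin 88.00°) = (47.30, 5.334). The perpendicularity gives RL at right angles to ZR; with |RL| = 22.6 on the left of ZR, L = R + 22.6·(-0.9994, 0.03490) = (24.72, 6.123). Then |DL| = |L − D| = 25.46.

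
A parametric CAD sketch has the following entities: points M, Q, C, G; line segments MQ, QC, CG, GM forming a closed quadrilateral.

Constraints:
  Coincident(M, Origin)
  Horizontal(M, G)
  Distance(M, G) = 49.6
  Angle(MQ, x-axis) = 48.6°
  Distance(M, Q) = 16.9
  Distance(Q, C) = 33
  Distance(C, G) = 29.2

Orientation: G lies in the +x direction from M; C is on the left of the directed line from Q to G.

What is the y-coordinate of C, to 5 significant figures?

27.756

Checks: M = (0.00, 0.00) ✓; |QC| = 33.00 ✓; |CG| = 29.20 ✓.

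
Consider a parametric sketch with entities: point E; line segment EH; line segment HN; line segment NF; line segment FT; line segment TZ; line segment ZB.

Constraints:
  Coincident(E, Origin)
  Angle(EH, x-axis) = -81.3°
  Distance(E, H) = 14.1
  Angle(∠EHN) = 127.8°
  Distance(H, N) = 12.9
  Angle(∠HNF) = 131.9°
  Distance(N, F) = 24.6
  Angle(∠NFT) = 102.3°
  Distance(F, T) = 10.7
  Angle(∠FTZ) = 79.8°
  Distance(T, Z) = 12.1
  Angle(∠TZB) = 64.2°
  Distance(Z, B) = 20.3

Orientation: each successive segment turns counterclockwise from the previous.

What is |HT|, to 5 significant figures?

35.505

E is at the origin; EH runs at -81.3° with length 14.1, so H = (2.1328, -13.938). ∠EHN = 127.8° gives HN at -29.100° from the x-axis; with |HN| = 12.9, N = (13.404, -20.211). ∠HNF = 131.9° gives NF at 19.000° from the x-axis; with |NF| = 24.6, F = (36.664, -12.203). ∠NFT = 102.3° gives FT at 96.700° from the x-axis; with |FT| = 10.7, T = (35.416, -1.5756). Then |HT| = |T − H| = 35.505.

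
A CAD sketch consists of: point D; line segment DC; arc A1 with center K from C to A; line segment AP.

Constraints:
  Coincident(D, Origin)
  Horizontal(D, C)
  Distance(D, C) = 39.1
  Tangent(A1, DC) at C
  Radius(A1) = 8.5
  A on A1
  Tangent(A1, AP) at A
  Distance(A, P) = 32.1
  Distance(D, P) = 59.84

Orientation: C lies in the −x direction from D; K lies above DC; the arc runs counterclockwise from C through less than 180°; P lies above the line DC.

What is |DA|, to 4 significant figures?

33.32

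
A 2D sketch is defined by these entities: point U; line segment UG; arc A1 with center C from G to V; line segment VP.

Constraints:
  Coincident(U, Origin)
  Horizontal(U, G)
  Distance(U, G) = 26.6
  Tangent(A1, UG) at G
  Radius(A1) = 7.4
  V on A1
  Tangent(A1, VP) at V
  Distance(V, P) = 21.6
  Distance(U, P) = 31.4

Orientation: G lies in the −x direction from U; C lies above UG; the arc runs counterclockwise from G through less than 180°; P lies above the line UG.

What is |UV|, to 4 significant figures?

20.25

Checks: |CV| = 7.400 ✓; ∠(CV, VP) = 90.00° ✓; |VP| = 21.60 ✓; |UP| = 31.40 ✓.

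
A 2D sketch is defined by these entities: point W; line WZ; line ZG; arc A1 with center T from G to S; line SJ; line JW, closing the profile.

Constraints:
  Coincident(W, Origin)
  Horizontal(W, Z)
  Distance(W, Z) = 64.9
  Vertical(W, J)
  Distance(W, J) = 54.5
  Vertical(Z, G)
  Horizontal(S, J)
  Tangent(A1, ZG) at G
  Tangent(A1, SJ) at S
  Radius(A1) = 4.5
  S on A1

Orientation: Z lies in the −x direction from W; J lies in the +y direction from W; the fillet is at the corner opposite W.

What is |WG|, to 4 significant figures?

81.93

W is at the origin; W and Z share the same y with |WZ| = 64.9 and Z on the −x side, so Z = (-64.90, 0.000). W and J share the same x with |WJ| = 54.5 and J on the +y side, so J = (0.000, 54.50). The virtual corner opposite W is at (-64.90, 54.50). Since A1 is tangent to ZG there, TG ⟂ ZG and tangency of A1 to SJ means the radius TS is perpendicular to SJ, with radius 4.5, so the center T sits 4.5 in from both sides at T = (-60.40, 50.00). That places the tangent points at G = (-64.90, 50.00) on ZG and S = (-60.40, 54.50) on SJ. Then |WG| = |G − W| = 81.93.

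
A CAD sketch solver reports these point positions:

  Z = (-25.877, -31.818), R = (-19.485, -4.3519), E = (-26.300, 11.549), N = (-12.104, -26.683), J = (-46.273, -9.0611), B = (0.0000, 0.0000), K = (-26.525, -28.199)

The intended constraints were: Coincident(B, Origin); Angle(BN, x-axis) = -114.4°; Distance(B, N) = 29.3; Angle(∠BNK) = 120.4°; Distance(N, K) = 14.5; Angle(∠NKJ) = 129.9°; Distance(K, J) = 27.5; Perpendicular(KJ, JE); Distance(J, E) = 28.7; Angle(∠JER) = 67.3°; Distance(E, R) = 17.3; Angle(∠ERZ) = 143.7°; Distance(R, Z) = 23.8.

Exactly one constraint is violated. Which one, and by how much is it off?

Distance(R, Z) = 23.8 — off by 4.40.

B = (0.00, 0.00) ✓; BN at -114.4° ✓; |BN| = 29.30 ✓; ∠BNK = 120.4° ✓; |NK| = 14.50 ✓; ∠NKJ = 129.9° ✓; |KJ| = 27.50 ✓; ∠(KJ, JE) = 90.00° ✓; |JE| = 28.70 ✓; ∠JER = 67.30° ✓; |ER| = 17.30 ✓; ∠ERZ = 143.7° ✓; |RZ| = 28.20 ✗.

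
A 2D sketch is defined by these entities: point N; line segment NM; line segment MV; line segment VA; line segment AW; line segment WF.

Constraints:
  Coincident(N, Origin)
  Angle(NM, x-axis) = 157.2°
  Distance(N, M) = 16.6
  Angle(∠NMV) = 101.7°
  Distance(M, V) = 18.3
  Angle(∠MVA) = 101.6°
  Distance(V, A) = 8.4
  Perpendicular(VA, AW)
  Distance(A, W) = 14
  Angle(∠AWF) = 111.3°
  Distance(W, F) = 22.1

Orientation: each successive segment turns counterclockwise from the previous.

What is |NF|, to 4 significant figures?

23.88

N is at the origin; NM runs at 157.2° with length 16.6, so M = (-15.30, 6.433). ∠NMV = 101.7° gives MV at -124.5° from the x-axis; with |MV| = 18.3, V = (-25.67, -8.649). ∠MVA = 101.6° gives VA at -46.10° from the x-axis; with |VA| = 8.4, A = (-19.84, -14.70). VA is perpendicular to AW, so AW runs at 43.90°; with |AW| = 14.0, W = (-9.756, -4.994). ∠AWF = 111.3° gives WF at 112.6° from the x-axis; with |WF| = 22.1, F = (-18.25, 15.41). Then |NF| = |F − N| = 23.88.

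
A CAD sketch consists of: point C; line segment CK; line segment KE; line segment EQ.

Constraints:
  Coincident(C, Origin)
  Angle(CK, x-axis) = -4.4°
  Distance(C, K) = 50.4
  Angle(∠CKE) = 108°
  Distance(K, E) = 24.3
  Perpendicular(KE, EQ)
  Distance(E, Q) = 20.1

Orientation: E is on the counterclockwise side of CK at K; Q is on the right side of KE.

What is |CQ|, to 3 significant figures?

78.9

∠CKE = 108.0°, so KE runs at -4.4° + (180° − 108.0°) = 67.6° from the x-axis; with |KE| = 24.3, E = K + 24.3·(cos 67.6°, sin 67.6°) = (59.5, 18.6). The perpendicularity gives EQ at right angles to KE; with |EQ| = 20.1 on the right of KE, Q = E + 20.1·(0.925, -0.381) = (78.1, 10.9). Then |CQ| = |Q − C| = 78.9.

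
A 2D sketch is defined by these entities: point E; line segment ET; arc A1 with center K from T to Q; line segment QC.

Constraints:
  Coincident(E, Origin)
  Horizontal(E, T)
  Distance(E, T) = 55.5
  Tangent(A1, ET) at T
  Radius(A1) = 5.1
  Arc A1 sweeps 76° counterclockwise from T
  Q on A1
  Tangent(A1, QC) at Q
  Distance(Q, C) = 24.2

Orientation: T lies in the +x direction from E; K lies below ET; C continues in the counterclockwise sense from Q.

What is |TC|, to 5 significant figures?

29.404

E is at the origin; ET is horizontal with |ET| = 55.5 and T on the +x side, so T = (55.500, 0.0000). A1 meets ET tangentially, so KT is at right angles to ET, so K = T + (0, -5.1) = (55.500, -5.1000). On A1, T sits at bearing 90° from K; a 76° counterclockwise sweep puts Q at bearing 166°, so Q = K + 5.1·(cos 166°, sin 166°) = (50.551, -3.8662). A1 meets QC tangentially, so KQ is at right angles to QC, so QC runs along (−sin 166°, cos 166°); with |QC| = 24.2, C = (44.697, -27.347). Then |TC| = |C − T| = 29.404.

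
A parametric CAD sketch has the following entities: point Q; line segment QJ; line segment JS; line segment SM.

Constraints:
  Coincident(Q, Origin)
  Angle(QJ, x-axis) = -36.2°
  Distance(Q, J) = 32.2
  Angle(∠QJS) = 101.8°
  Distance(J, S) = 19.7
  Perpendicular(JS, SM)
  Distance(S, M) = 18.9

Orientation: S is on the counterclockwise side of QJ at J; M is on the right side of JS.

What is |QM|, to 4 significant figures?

56.86

Q is at the origin; QJ runs at -36.2° with length 32.2, so J = 32.2·(cos -36.2°, sin -36.2°) = (25.98, -19.02). ∠QJS = 101.8°, so JS runs at -36.2° + (180° − 101.8°) = 42.00° from the x-axis; with |JS| = 19.7, S = J + 19.7·(cos 42.00°, sin 42.00°) = (40.62, -5.836). JS ⟂ SM; with |SM| = 18.9 on the right of JS, M = S + 18.9·(0.6691, -0.7431) = (53.27, -19.88). Then |QM| = |M − Q| = 56.86.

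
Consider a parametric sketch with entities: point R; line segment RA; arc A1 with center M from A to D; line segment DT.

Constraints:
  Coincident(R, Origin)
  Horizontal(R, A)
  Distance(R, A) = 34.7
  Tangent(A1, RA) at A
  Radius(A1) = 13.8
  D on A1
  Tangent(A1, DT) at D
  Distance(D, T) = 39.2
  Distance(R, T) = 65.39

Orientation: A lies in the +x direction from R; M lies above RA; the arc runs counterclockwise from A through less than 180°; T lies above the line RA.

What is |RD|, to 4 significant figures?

51.13

Checks: |RA| = 34.70 ✓; ∠(MA, AR) = 90.00° ✓; |MD| = 13.80 ✓; ∠(MD, DT) = 90.00° ✓; |DT| = 39.20 ✓; |RT| = 65.39 ✓.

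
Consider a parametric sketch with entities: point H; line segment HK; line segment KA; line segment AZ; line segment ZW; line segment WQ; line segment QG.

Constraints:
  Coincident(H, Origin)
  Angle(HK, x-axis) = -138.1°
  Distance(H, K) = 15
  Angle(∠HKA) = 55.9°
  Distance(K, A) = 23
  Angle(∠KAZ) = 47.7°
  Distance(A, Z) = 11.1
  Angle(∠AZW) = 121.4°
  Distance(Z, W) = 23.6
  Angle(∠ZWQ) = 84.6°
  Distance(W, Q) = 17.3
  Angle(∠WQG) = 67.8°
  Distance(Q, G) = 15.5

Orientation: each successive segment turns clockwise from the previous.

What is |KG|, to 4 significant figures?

9.877

H is at the origin; HK runs at -138.1° with length 15.0, so K = (-11.16, -10.02). ∠HKA = 55.9° gives KA at 97.80° from the x-axis; with |KA| = 23.0, A = (-14.29, 12.77). ∠KAZ = 47.7° gives AZ at -34.50° from the x-axis; with |AZ| = 11.1, Z = (-5.138, 6.483). ∠AZW = 121.4° gives ZW at -93.10° from the x-axis; with |ZW| = 23.6, W = (-6.415, -17.08). ∠ZWQ = 84.6° gives WQ at 171.5° from the x-axis; with |WQ| = 17.3, Q = (-23.52, -14.53). ∠WQG = 67.8° gives QG at 59.30° from the x-axis; with |QG| = 15.5, G = (-15.61, -1.198). Then |KG| = |G − K| = 9.877.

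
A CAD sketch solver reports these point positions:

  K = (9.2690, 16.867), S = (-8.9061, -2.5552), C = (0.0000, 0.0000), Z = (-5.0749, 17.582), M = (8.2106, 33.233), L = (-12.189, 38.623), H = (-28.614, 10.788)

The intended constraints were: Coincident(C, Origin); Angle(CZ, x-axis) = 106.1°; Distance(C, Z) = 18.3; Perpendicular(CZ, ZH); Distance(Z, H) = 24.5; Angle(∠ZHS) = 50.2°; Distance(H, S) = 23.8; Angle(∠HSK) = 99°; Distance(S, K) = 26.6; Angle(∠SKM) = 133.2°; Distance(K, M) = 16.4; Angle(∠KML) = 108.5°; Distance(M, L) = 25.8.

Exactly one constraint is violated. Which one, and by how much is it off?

Distance(M, L) = 25.8 — off by 4.70.

C = (0.00, 0.00) ✓; CZ at 106.1° ✓; |CZ| = 18.30 ✓; ∠(CZ, ZH) = 90.00° ✓; |ZH| = 24.50 ✓; ∠ZHS = 50.20° ✓; |HS| = 23.80 ✓; ∠HSK = 99.00° ✓; |SK| = 26.60 ✓; ∠SKM = 133.2° ✓; |KM| = 16.40 ✓; ∠KML = 108.5° ✓; |ML| = 21.10 ✗.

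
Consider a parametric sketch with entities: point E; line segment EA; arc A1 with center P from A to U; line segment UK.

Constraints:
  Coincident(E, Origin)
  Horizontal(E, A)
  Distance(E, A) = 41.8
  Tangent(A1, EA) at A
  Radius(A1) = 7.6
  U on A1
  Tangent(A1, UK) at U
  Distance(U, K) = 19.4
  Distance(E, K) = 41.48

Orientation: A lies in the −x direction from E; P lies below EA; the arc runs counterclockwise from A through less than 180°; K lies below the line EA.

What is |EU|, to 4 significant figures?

48.67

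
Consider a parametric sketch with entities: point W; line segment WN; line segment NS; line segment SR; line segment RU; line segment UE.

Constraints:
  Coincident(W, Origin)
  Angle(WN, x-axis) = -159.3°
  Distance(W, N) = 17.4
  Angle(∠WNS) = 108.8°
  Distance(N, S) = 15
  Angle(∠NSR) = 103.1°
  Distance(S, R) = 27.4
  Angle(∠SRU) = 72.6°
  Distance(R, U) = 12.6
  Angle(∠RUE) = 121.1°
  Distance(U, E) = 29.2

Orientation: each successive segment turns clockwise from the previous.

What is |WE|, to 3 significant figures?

16.8

∠SRU = 72.6° gives RU at -54.8° from the x-axis; with |RU| = 12.6, U = (-1.91, 16.9). ∠RUE = 121.1° gives UE at -114° from the x-axis; with |UE| = 29.2, E = (-13.6, -9.84). Then |WE| = |E − W| = 16.8.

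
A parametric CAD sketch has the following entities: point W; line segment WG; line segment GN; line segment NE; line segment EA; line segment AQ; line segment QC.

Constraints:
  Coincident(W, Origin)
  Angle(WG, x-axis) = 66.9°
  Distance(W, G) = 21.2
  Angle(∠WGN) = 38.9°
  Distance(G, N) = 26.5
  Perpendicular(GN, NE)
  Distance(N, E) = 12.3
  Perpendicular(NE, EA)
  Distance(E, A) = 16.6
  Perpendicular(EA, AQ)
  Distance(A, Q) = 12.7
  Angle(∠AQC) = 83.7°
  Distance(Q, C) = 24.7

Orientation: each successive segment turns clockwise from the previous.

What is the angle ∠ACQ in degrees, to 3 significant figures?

28.4°

The perpendicularity gives AQ at right angles to EA, so AQ runs at 15.8°; with |AQ| = 12.7, Q = (11.4, 10.1). ∠AQC = 83.7° gives QC at -80.5° from the x-axis; with |QC| = 24.7, C = (15.5, -14.3). Then cos ∠ACQ = CA·CQ / (|CA||CQ|), giving 28.4°.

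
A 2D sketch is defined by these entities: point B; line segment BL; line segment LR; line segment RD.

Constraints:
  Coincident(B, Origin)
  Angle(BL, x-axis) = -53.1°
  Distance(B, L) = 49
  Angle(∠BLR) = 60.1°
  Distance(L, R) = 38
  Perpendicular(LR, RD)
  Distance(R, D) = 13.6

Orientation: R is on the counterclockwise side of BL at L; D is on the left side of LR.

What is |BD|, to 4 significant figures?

31.91

B is at the origin; BL runs at -53.1° with length 49.0, so L = 49.0·(cos -53.1°, sin -53.1°) = (29.42, -39.18). ∠BLR = 60.1°, so LR runs at -53.1° + (180° − 60.1°) = 66.80° from the x-axis; with |LR| = 38.0, R = L + 38.0·(cos 66.80°, sin 66.80°) = (44.39, -4.257). LR ⟂ RD; with |RD| = 13.6 on the left of LR, D = R + 13.6·(-0.9191, 0.3939) = (31.89, 1.100). Then |BD| = |D − B| = 31.91.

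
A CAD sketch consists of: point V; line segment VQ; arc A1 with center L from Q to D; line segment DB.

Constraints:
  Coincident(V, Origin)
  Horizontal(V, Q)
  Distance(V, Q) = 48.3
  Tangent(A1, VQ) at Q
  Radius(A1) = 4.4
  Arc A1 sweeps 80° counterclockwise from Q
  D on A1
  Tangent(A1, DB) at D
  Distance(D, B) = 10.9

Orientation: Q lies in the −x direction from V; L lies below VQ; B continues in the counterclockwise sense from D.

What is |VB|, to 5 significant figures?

56.388

On A1, Q sits at bearing 90° from L; an 80° counterclockwise sweep puts D at bearing 170°, so D = L + 4.4·(cos 170°, sin 170°) = (-52.633, -3.6359). Since A1 is tangent to DB there, LD ⟂ DB, so DB runs along (−sin 170°, cos 170°); with |DB| = 10.9, B = (-54.526, -14.370). Then |VB| = |B − V| = 56.388.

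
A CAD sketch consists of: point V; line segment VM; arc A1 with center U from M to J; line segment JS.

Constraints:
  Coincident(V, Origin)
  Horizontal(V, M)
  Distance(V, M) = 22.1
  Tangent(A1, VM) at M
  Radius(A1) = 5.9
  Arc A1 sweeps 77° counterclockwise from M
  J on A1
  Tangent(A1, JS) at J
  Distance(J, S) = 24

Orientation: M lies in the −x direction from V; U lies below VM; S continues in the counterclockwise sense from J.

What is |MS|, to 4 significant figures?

30.10

V is at the origin; VM is horizontal with |VM| = 22.1 and M on the −x side, so M = (-22.10, 0.000). Since A1 is tangent to VM there, UM ⟂ VM, so U = M + (0, -5.9) = (-22.10, -5.900). On A1, M sits at bearing 90° from U; a 77° counterclockwise sweep puts J at bearing 167°, so J = U + 5.9·(cos 167°, sin 167°) = (-27.85, -4.573). Since A1 is tangent to JS there, UJ ⟂ JS, so JS runs along (−sin 167°, cos 167°); with |JS| = 24.0, S = (-33.25, -27.96). Then |MS| = |S − M| = 30.10.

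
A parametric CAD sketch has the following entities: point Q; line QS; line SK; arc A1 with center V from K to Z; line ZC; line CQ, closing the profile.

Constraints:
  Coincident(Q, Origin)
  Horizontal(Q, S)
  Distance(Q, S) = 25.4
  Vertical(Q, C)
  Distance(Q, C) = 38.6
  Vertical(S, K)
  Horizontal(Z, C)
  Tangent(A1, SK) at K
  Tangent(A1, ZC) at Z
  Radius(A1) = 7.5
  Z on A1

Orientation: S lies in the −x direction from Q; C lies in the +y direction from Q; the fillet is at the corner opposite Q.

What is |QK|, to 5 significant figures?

40.154

Q is at the origin; QS is horizontal with |QS| = 25.4 and S on the −x side, so S = (-25.400, 0.0000). QC is vertical with |QC| = 38.6 and C on the +y side, so C = (0.0000, 38.600). The virtual corner opposite Q is at (-25.400, 38.600). The tangent condition forces VK to be normal to SK and the tangent condition forces VZ to be normal to ZC, with radius 7.5, so the center V sits 7.5 in from both sides at V = (-17.900, 31.100). That places the tangent points at K = (-25.400, 31.100) on SK and Z = (-17.900, 38.600) on ZC. Then |QK| = |K − Q| = 40.154.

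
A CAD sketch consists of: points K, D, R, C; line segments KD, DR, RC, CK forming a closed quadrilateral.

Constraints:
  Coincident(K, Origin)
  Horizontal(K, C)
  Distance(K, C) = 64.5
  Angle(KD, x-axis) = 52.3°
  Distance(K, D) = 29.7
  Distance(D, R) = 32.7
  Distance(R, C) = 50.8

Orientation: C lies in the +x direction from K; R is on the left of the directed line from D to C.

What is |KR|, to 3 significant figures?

62.2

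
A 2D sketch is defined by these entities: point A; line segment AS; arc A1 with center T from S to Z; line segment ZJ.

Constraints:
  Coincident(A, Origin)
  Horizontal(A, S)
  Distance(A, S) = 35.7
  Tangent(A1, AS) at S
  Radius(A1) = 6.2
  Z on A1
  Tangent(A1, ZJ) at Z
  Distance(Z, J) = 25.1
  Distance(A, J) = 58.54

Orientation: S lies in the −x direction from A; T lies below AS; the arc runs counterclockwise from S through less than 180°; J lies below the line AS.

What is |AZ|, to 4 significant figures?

41.38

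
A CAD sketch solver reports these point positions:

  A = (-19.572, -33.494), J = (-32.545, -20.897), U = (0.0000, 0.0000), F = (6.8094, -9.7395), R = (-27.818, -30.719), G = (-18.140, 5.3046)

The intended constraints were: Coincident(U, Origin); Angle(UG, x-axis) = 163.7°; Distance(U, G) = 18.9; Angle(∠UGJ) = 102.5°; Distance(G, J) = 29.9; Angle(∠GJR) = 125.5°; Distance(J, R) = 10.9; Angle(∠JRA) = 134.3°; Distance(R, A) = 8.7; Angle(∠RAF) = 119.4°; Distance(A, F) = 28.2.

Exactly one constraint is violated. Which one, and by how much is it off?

Distance(A, F) = 28.2 — off by 7.30.

U = (0.00, 0.00) ✓; UG at 163.7° ✓; |UG| = 18.90 ✓; ∠UGJ = 102.5° ✓; |GJ| = 29.90 ✓; ∠GJR = 125.5° ✓; |JR| = 10.90 ✓; ∠JRA = 134.3° ✓; |RA| = 8.700 ✓; ∠RAF = 119.4° ✓; |AF| = 35.50 ✗.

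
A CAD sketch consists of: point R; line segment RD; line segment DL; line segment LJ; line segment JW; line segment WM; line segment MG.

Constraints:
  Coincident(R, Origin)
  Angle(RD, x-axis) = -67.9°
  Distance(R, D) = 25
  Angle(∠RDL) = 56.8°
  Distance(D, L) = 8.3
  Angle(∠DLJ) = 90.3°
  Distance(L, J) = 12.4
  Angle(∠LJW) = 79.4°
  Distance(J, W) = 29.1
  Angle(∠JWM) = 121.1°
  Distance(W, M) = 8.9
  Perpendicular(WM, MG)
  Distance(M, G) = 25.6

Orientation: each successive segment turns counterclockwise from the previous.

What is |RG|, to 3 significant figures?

33.8

∠JWM = 121.1° gives WM at -55.5° from the x-axis; with |WM| = 8.9, M = (-3.01, -43.1). The perpendicularity gives MG at right angles to WM, so MG runs at 34.5°; with |MG| = 25.6, G = (18.1, -28.6). Then |RG| = |G − R| = 33.8.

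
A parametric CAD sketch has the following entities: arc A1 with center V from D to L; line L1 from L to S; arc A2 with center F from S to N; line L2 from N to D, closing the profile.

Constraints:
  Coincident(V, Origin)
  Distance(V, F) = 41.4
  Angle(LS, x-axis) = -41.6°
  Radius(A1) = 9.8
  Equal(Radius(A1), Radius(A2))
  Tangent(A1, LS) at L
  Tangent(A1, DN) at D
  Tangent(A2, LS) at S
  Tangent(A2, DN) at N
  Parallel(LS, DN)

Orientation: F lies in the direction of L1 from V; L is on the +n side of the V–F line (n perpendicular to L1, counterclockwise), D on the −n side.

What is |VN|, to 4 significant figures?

42.54

The slot axis is L1's direction at -41.6°, so u = (cos -41.6°, sin -41.6°) = (0.7478, -0.6639) and n = (−sin -41.6°, cos -41.6°) = (0.6639, 0.7478). V is at the origin and F lies 41.4 along u from V, so F = 41.4·u = (30.96, -27.49). Tangency of A1 to both parallel lines with radius 9.8 puts L and D at V ± 9.8·n: L = (6.506, 7.328), D = (-6.506, -7.328). Equal radii place S and N the same way about F: S = F + 9.8·n = (37.47, -20.16), N = F − 9.8·n = (24.45, -34.81). Then |VN| = |N − V| = 42.54.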